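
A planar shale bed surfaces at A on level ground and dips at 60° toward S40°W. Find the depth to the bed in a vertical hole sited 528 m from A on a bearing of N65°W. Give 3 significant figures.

237 m

The hole lies 75° from the dip direction, so the down-dip offset is 528 × cos 75° = 136.66 m.
Depth = down-dip offset × tan(dip) = 136.66 × tan 60° = 136.66 × 1.7321
Depth = 236.70 m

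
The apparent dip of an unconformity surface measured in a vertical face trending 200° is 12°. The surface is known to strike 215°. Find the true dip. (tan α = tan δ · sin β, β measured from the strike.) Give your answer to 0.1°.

The section is 15° from the strike.
tan(true dip) = tan 12° / sin 15° = 0.8213
δ = arctan(0.8213) = 39.39°

39.4°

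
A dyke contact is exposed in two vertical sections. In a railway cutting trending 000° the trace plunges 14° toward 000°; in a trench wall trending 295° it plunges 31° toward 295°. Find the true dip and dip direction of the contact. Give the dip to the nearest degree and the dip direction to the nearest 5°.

true dip 31°, dip direction 295°

Each apparent-dip line lies in the plane. As unit vectors (x east, y north, z up), v₁ plunges 14°→000° and v₂ plunges 31°→295°.
The plane normal is n = v₁ × v₂ ∝ (-0.412, 0.188, 0.754).
Dip δ = arctan(|n_h|/n_z) = arctan(0.453/0.754) = 31.0°.
Dip direction = azimuth of (n_x, n_y) = atan2(-0.412, 0.188) = 295°.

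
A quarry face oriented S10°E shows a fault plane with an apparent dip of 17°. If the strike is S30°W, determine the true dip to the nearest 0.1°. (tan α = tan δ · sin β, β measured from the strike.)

β = acute angle between strike S30°W and section S10°E = 40°.
tan(true dip) = tan 17° / sin 40° = 0.4756
δ = arctan(0.4756) = 25.44°

25.4°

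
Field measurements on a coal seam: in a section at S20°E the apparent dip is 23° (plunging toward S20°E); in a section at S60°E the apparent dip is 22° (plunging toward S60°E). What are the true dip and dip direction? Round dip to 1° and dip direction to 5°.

Each apparent-dip line lies in the plane. As unit vectors (x east, y north, z up), v₁ plunges 23°→S20°E and v₂ plunges 22°→S60°E.
Cross product v₁ × v₂ gives the pole to the plane: n ∝ (0.143, -0.196, 0.549).
tan δ = √(n_x²+n_y²)/n_z = 0.242/0.549, so δ = 23.8°.
The horizontal component of n points toward azimuth atan2(n_x, n_y) = 144°, the dip direction.

true dip 24°, dip direction 145°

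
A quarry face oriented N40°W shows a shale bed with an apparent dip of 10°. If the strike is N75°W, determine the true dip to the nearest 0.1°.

17.1°

β = acute angle between strike N75°W and section N40°W = 35°.
tan(true dip) = tan 10° / sin 35° = 0.3074
true dip = arctan 0.3074 = 17.09°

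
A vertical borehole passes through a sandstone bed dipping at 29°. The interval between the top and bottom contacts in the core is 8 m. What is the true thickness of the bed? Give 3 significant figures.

7.00 m

True thickness t = h · cos(dip) = 8 × cos 29°
t = 8 × 0.8746 = 6.997 m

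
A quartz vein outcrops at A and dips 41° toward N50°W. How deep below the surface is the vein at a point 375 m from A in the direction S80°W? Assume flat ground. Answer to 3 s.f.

The hole lies 50° from the dip direction, so the down-dip offset is 375 × cos 50° = 241.05 m.
Depth = down-dip offset × tan(dip) = 241.05 × tan 41° = 241.05 × 0.8693
Depth = 209.54 m

210 m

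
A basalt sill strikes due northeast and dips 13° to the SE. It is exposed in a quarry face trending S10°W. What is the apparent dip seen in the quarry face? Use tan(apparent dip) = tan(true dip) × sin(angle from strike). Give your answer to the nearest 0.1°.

7.5°

Angle between strike (due northeast) and section (S10°W): β = 35°.
tan(apparent dip) = tan 13° · sin 35° = 0.1324
apparent dip = arctan 0.1324 = 7.54°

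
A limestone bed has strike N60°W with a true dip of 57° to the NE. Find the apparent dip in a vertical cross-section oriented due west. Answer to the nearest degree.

The strike is N60°W and the section trends due west; the acute angle between them is β = 30°.
tan(apparent dip) = tan 57° · sin 30° = 0.7699
apparent dip = arctan 0.7699 = 37.59°

38°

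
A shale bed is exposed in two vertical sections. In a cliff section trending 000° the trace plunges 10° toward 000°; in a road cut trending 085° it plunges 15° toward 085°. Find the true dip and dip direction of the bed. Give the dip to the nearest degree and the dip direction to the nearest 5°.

Represent each trace as a vector plunging at its apparent dip toward its trend (east-north-up frame): v₁ = (0.000, 0.985, -0.174), v₂ = (0.962, 0.084, -0.259).
Cross product v₁ × v₂ gives the pole to the plane: n ∝ (0.240, 0.167, 0.948).
Dip δ = arctan(|n_h|/n_z) = arctan(0.293/0.948) = 17.2°.
Dip direction = azimuth of (n_x, n_y) = atan2(0.240, 0.167) = 55°.

true dip 17°, dip direction 055°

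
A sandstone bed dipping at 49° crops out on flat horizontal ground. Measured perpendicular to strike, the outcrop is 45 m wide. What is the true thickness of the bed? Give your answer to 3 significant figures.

True thickness t = w · sin(dip) = 45 × sin 49°
t = 45 × 0.7547 = 33.962 m

34.0 m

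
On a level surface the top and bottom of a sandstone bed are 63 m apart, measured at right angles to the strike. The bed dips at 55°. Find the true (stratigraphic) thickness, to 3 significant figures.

51.6 m

True thickness t = w · sin(dip) = 63 × sin 55°
t = 63 × 0.8192 = 51.607 m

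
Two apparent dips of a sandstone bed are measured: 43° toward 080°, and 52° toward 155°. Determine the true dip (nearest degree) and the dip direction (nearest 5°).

true dip 55°, dip direction 130°

Represent each trace as a vector plunging at its apparent dip toward its trend (east-north-up frame): v₁ = (0.720, 0.127, -0.682), v₂ = (0.260, -0.558, -0.788).
Cross product v₁ × v₂ gives the pole to the plane: n ∝ (0.481, -0.390, 0.435).
tan δ = √(n_x²+n_y²)/n_z = 0.619/0.435, so δ = 54.9°.
Dip direction = atan2(0.481, -0.390) = 129° (azimuth of n's horizontal projection).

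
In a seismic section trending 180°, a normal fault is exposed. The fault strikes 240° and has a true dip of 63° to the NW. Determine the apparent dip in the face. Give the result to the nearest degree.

The strike is 240° and the section trends 180°; the acute angle between them is β = 60°.
tan α = tan 63° × sin 60° = 1.9626 × 0.8660 = 1.6997
apparent dip = arctan 1.6997 = 59.53°

60°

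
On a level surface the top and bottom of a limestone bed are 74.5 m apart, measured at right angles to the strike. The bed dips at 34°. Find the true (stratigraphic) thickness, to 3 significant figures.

41.7 m

True thickness t = w · sin(dip) = 74.5 × sin 34°
t = 74.5 × 0.5592 = 41.660 m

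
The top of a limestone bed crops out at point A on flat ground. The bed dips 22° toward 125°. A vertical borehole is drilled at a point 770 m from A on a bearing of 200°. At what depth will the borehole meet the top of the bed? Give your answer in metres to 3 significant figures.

The hole lies 75° from the dip direction, so the down-dip offset is 770 × cos 75° = 199.29 m.
Depth = down-dip offset × tan(dip) = 199.29 × tan 22° = 199.29 × 0.4040
Depth = 80.52 m

80.5 m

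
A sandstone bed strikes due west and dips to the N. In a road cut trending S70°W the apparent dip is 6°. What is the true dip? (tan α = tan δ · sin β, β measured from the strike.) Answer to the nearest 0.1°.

β = acute angle between strike due west and section S70°W = 20°.
tan δ = tan α / sin β = tan 6° / sin 20° = 0.1051 / 0.3420 = 0.3073
true dip = arctan 0.3073 = 17.08°

17.1°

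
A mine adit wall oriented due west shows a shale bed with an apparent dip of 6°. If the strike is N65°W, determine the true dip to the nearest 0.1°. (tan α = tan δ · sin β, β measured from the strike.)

14.0°

The section is 25° from the strike.
tan δ = tan α / sin β = tan 6° / sin 25° = 0.1051 / 0.4226 = 0.2487
δ = arctan(0.2487) = 13.97°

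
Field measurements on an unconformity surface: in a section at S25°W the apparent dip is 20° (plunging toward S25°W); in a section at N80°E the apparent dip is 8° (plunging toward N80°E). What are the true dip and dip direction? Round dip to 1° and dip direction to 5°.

Represent each trace as a vector plunging at its apparent dip toward its trend (east-north-up frame): v₁ = (-0.397, -0.852, -0.342), v₂ = (0.975, 0.172, -0.139).
The plane normal is n = v₁ × v₂ ∝ (0.177, -0.389, 0.762).
True dip = arccos(n_z / |n|) = arccos(0.8723) = 29.3°.
The horizontal component of n points toward azimuth atan2(n_x, n_y) = 155°, the dip direction.

true dip 29°, dip direction 155°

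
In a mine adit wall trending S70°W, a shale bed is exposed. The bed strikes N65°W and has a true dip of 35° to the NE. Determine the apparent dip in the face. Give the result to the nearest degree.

26°

The strike is N65°W and the section trends S70°W; the acute angle between them is β = 45°.
tan(apparent dip) = tan 35° · sin 45° = 0.4951
apparent dip = arctan 0.4951 = 26.34°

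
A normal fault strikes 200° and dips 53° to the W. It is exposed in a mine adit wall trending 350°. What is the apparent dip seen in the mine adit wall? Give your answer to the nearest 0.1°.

The strike is 200° and the section trends 350°; the acute angle between them is β = 30°.
tan(apparent dip) = tan 53° · sin 30° = 0.6635
α = arctan(0.6635) = 33.57°

33.6°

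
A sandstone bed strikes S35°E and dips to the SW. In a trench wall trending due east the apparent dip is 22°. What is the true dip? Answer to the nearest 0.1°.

26.3°

β = acute angle between strike S35°E and section due east = 55°.
tan δ = tan α / sin β = tan 22° / sin 55° = 0.4040 / 0.8192 = 0.4932
true dip = arctan 0.4932 = 26.25°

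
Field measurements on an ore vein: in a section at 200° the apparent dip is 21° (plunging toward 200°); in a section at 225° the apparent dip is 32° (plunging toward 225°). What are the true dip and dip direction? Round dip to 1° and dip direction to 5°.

true dip 37°, dip direction 260°

The two traces are lines in the plane: v₁ = (sin 200°·cos 21°, cos 200°·cos 21°, −sin 21°), v₂ = (sin 225°·cos 32°, cos 225°·cos 32°, −sin 32°).
n = v₁ × v₂ = (-0.250, -0.046, 0.335) (taken with n_z > 0).
tan δ = √(n_x²+n_y²)/n_z = 0.254/0.335, so δ = 37.2°.
The horizontal component of n points toward azimuth atan2(n_x, n_y) = 260°, the dip direction.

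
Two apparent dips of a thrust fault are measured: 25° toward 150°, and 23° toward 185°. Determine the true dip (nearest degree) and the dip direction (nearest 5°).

true dip 25°, dip direction 160°

Each apparent-dip line lies in the plane. As unit vectors (x east, y north, z up), v₁ plunges 25°→150° and v₂ plunges 23°→185°.
Cross product v₁ × v₂ gives the pole to the plane: n ∝ (0.081, -0.211, 0.479).
tan δ = √(n_x²+n_y²)/n_z = 0.226/0.479, so δ = 25.3°.
Dip direction = atan2(0.081, -0.211) = 159° (azimuth of n's horizontal projection).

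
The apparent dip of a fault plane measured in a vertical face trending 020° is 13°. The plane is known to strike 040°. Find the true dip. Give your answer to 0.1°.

34.0°

The section is 20° from the strike.
tan δ = tan α / sin β = tan 13° / sin 20° = 0.2309 / 0.3420 = 0.6750
δ = arctan(0.6750) = 34.02°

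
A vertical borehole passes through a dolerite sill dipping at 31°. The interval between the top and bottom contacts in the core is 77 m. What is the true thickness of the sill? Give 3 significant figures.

True thickness t = h · cos(dip) = 77 × cos 31°
t = 77 × 0.8572 = 66.002 m

66.0 m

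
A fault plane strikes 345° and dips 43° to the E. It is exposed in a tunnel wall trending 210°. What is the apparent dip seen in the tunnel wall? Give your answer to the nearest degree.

The section lies 45° from the strike.
tan α = tan 43° × sin 45° = 0.9325 × 0.7071 = 0.6594
α = arctan(0.6594) = 33.40°

33°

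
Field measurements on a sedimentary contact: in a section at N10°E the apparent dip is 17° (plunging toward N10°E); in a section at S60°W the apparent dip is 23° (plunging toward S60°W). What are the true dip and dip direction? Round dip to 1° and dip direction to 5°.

true dip 41°, dip direction 300°

The two traces are lines in the plane: v₁ = (sin 10°·cos 17°, cos 10°·cos 17°, −sin 17°), v₂ = (sin 240°·cos 23°, cos 240°·cos 23°, −sin 23°).
Cross product v₁ × v₂ gives the pole to the plane: n ∝ (-0.503, 0.298, 0.674).
True dip = arccos(n_z / |n|) = arccos(0.7558) = 40.9°.
Dip direction = azimuth of (n_x, n_y) = atan2(-0.503, 0.298) = 301°.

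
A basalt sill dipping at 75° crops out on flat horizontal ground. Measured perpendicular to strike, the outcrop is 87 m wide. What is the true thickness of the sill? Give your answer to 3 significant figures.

True thickness t = w · sin(dip) = 87 × sin 75°
t = 87 × 0.9659 = 84.036 m

84.0 m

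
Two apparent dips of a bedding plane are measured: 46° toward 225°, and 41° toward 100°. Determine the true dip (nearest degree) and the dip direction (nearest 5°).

The two traces are lines in the plane: v₁ = (sin 225°·cos 46°, cos 225°·cos 46°, −sin 46°), v₂ = (sin 100°·cos 41°, cos 100°·cos 41°, −sin 41°).
n = v₁ × v₂ = (0.228, -0.857, 0.429) (taken with n_z > 0).
Dip δ = arctan(|n_h|/n_z) = arctan(0.887/0.429) = 64.2°.
The horizontal component of n points toward azimuth atan2(n_x, n_y) = 165°, the dip direction.

true dip 64°, dip direction 165°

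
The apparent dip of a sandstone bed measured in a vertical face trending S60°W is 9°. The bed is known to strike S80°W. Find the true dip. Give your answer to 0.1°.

24.8°

The section is 20° from the strike.
tan δ = tan α / sin β = tan 9° / sin 20° = 0.1584 / 0.3420 = 0.4631
δ = arctan(0.4631) = 24.85°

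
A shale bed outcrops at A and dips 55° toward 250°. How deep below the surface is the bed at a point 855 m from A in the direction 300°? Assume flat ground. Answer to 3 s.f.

The hole lies 50° from the dip direction, so the down-dip offset is 855 × cos 50° = 549.58 m.
Depth = down-dip offset × tan(dip) = 549.58 × tan 55° = 549.58 × 1.4281
Depth = 784.89 m

785 m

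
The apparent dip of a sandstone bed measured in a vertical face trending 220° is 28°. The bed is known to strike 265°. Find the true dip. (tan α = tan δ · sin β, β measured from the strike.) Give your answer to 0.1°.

The section is 45° from the strike.
tan δ = tan α / sin β = tan 28° / sin 45° = 0.5317 / 0.7071 = 0.7520
δ = arctan(0.7520) = 36.94°

36.9°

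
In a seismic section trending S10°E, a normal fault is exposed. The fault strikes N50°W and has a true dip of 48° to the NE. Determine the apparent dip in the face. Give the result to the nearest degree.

36°

The strike is N50°W and the section trends S10°E; the acute angle between them is β = 40°.
tan(apparent dip) = tan 48° · sin 40° = 0.7139
α = arctan(0.7139) = 35.52°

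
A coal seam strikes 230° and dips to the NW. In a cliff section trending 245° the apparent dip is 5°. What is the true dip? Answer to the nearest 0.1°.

18.7°

The section is 15° from the strike.
tan δ = tan α / sin β = tan 5° / sin 15° = 0.0875 / 0.2588 = 0.3380
true dip = arctan 0.3380 = 18.68°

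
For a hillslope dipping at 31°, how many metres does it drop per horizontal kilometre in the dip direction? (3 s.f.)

drop per km = 1000 × tan 31° = 1000 × 0.6009

601 m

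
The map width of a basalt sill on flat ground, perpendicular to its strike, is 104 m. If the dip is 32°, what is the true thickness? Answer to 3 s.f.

True thickness t = w · sin(dip) = 104 × sin 32°
t = 104 × 0.5299 = 55.112 m

55.1 m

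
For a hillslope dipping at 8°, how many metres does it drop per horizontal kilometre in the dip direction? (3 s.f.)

drop per km = 1000 × tan 8° = 1000 × 0.1405

141 m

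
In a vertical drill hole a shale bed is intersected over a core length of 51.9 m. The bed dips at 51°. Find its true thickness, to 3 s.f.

32.7 m

True thickness t = h · cos(dip) = 51.9 × cos 51°
t = 51.9 × 0.6293 = 32.662 m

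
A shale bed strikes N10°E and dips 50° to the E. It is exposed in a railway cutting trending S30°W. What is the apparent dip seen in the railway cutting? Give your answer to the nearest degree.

22°

The strike is N10°E and the section trends S30°W; the acute angle between them is β = 20°.
tan α = tan 50° × sin 20° = 1.1918 × 0.3420 = 0.4076
apparent dip = arctan 0.4076 = 22.18°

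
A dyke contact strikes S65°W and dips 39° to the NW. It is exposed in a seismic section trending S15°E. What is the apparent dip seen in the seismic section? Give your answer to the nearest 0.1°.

Angle between strike (S65°W) and section (S15°E): β = 80°.
tan(apparent dip) = tan 39° · sin 80° = 0.7975
apparent dip = arctan 0.7975 = 38.57°

38.6°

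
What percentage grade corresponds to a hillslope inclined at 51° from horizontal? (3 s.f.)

grade % = 100 × tan 51° = 100 × 1.2349

123%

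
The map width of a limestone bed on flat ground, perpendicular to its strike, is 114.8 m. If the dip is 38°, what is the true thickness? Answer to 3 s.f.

True thickness t = w · sin(dip) = 114.8 × sin 38°
t = 114.8 × 0.6157 = 70.678 m

70.7 m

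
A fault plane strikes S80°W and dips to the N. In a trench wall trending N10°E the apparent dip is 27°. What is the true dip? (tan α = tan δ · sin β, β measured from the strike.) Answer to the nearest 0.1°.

28.5°

The section is 70° from the strike.
tan(true dip) = tan 27° / sin 70° = 0.5422
true dip = arctan 0.5422 = 28.47°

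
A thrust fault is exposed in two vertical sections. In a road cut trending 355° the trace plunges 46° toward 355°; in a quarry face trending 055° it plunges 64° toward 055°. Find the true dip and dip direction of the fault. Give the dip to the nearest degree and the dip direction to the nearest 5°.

The two traces are lines in the plane: v₁ = (sin 355°·cos 46°, cos 355°·cos 46°, −sin 46°), v₂ = (sin 55°·cos 64°, cos 55°·cos 64°, −sin 64°).
The plane normal is n = v₁ × v₂ ∝ (0.441, 0.313, 0.264).
True dip = arccos(n_z / |n|) = arccos(0.4384) = 64.0°.
The horizontal component of n points toward azimuth atan2(n_x, n_y) = 55°, the dip direction.

true dip 64°, dip direction 055°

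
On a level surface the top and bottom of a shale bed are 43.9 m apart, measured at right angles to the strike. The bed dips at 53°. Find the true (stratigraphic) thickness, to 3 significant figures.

35.1 m

True thickness t = w · sin(dip) = 43.9 × sin 53°
t = 43.9 × 0.7986 = 35.060 m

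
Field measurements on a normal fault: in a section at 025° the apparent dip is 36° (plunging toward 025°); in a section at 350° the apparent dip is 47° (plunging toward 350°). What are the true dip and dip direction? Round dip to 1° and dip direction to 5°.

The two traces are lines in the plane: v₁ = (sin 25°·cos 36°, cos 25°·cos 36°, −sin 36°), v₂ = (sin 350°·cos 47°, cos 350°·cos 47°, −sin 47°).
The plane normal is n = v₁ × v₂ ∝ (-0.141, 0.320, 0.316).
True dip = arccos(n_z / |n|) = arccos(0.6711) = 47.8°.
Dip direction = azimuth of (n_x, n_y) = atan2(-0.141, 0.320) = 336°.

true dip 48°, dip direction 335°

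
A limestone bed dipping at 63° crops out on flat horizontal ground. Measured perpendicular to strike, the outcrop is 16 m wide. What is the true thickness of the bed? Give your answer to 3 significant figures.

14.3 m

True thickness t = w · sin(dip) = 16 × sin 63°
t = 16 × 0.8910 = 14.256 m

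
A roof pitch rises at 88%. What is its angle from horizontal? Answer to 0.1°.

tan θ = 88/100 = 0.8800
θ = arctan(0.8800) = 41.35°

41.3°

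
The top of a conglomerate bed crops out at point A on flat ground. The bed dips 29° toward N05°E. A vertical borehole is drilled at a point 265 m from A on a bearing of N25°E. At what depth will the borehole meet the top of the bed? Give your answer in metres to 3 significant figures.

The hole lies 20° from the dip direction, so the down-dip offset is 265 × cos 20° = 249.02 m.
Depth = down-dip offset × tan(dip) = 249.02 × tan 29° = 249.02 × 0.5543
Depth = 138.03 m

138 m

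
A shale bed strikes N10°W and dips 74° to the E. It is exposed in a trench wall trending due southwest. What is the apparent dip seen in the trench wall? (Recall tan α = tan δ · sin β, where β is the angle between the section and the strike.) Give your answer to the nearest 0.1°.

70.7°

The strike is N10°W and the section trends due southwest; the acute angle between them is β = 55°.
tan(apparent dip) = tan 74° · sin 55° = 2.8567
α = arctan(2.8567) = 70.71°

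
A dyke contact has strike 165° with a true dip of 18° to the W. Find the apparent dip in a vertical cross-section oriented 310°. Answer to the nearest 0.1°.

The section lies 35° from the strike.
tan α = tan 18° × sin 35° = 0.3249 × 0.5736 = 0.1864
apparent dip = arctan 0.1864 = 10.56°

10.6°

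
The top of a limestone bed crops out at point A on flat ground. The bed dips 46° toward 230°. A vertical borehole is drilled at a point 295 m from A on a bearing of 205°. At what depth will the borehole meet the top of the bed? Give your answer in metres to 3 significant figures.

277 m

The hole lies 25° from the dip direction, so the down-dip offset is 295 × cos 25° = 267.36 m.
Depth = down-dip offset × tan(dip) = 267.36 × tan 46° = 267.36 × 1.0355
Depth = 276.86 m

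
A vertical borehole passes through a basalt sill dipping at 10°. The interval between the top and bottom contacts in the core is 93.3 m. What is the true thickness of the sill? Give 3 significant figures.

91.9 m

True thickness t = h · cos(dip) = 93.3 × cos 10°
t = 93.3 × 0.9848 = 91.883 m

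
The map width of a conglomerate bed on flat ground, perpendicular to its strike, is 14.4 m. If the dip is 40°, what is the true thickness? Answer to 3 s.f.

True thickness t = w · sin(dip) = 14.4 × sin 40°
t = 14.4 × 0.6428 = 9.256 m

9.26 m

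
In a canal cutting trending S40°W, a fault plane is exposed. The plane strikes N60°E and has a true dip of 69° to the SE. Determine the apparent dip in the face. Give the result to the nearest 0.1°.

The strike is N60°E and the section trends S40°W; the acute angle between them is β = 20°.
tan(apparent dip) = tan 69° · sin 20° = 0.8910
apparent dip = arctan 0.8910 = 41.70°

41.7°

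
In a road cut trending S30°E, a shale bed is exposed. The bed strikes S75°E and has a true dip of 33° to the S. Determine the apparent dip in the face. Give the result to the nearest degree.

The section lies 45° from the strike.
tan(apparent dip) = tan 33° · sin 45° = 0.4592
apparent dip = arctan 0.4592 = 24.66°

25°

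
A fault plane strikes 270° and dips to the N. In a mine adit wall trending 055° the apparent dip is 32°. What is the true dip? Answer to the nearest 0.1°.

The section is 35° from the strike.
tan(true dip) = tan 32° / sin 35° = 1.0894
δ = arctan(1.0894) = 47.45°

47.5°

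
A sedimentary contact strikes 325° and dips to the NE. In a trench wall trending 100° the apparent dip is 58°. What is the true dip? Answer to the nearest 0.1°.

β = acute angle between strike 325° and section 100° = 45°.
tan(true dip) = tan 58° / sin 45° = 2.2632
δ = arctan(2.2632) = 66.16°

66.2°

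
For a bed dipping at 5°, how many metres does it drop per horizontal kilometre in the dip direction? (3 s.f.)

drop per km = 1000 × tan 5° = 1000 × 0.0875

87.5 m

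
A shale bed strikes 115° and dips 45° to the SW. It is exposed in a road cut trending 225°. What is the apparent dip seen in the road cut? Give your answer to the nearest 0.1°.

The section lies 70° from the strike.
tan α = tan 45° × sin 70° = 1.0000 × 0.9397 = 0.9397
apparent dip = arctan 0.9397 = 43.22°

43.2°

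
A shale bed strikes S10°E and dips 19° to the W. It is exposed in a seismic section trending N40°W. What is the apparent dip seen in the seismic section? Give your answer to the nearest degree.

10°

Angle between strike (S10°E) and section (N40°W): β = 30°.
tan(apparent dip) = tan 19° · sin 30° = 0.1722
apparent dip = arctan 0.1722 = 9.77°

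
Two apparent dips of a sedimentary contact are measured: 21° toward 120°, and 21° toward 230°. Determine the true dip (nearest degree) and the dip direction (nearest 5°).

Represent each trace as a vector plunging at its apparent dip toward its trend (east-north-up frame): v₁ = (0.809, -0.467, -0.358), v₂ = (-0.715, -0.600, -0.358).
The plane normal is n = v₁ × v₂ ∝ (0.048, -0.546, 0.819).
tan δ = √(n_x²+n_y²)/n_z = 0.548/0.819, so δ = 33.8°.
The horizontal component of n points toward azimuth atan2(n_x, n_y) = 175°, the dip direction.

true dip 34°, dip direction 175°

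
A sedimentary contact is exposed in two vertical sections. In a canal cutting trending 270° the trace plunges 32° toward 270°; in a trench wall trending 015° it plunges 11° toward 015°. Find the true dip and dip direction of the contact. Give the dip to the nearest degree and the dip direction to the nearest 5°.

Represent each trace as a vector plunging at its apparent dip toward its trend (east-north-up frame): v₁ = (-0.848, -0.000, -0.530), v₂ = (0.254, 0.948, -0.191).
Cross product v₁ × v₂ gives the pole to the plane: n ∝ (-0.502, 0.296, 0.804).
True dip = arccos(n_z / |n|) = arccos(0.8094) = 36.0°.
Dip direction = azimuth of (n_x, n_y) = atan2(-0.502, 0.296) = 301°.

true dip 36°, dip direction 300°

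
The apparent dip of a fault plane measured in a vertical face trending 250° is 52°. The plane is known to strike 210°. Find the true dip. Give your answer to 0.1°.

β = acute angle between strike 210° and section 250° = 40°.
tan δ = tan α / sin β = tan 52° / sin 40° = 1.2799 / 0.6428 = 1.9912
δ = arctan(1.9912) = 63.33°

63.3°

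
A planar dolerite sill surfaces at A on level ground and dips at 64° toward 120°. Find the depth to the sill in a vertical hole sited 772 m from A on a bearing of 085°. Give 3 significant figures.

The hole lies 35° from the dip direction, so the down-dip offset is 772 × cos 35° = 632.39 m.
Depth = down-dip offset × tan(dip) = 632.39 × tan 64° = 632.39 × 2.0503
Depth = 1296.58 m

1300 m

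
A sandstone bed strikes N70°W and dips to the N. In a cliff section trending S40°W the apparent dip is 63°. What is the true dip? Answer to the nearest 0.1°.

The section is 70° from the strike.
tan(true dip) = tan 63° / sin 70° = 2.0886
δ = arctan(2.0886) = 64.42°

64.4°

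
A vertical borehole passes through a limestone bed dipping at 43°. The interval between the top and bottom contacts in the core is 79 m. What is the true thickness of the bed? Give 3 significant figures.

True thickness t = h · cos(dip) = 79 × cos 43°
t = 79 × 0.7314 = 57.777 m

57.8 m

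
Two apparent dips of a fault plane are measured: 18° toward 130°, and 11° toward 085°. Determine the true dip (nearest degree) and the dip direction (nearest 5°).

true dip 18°, dip direction 140°

Represent each trace as a vector plunging at its apparent dip toward its trend (east-north-up frame): v₁ = (0.729, -0.611, -0.309), v₂ = (0.978, 0.086, -0.191).
Cross product v₁ × v₂ gives the pole to the plane: n ∝ (0.143, -0.163, 0.660).
Dip δ = arctan(|n_h|/n_z) = arctan(0.217/0.660) = 18.2°.
Dip direction = atan2(0.143, -0.163) = 139° (azimuth of n's horizontal projection).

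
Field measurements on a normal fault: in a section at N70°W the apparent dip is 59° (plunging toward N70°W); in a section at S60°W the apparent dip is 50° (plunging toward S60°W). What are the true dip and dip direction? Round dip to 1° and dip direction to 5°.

true dip 59°, dip direction 285°

Represent each trace as a vector plunging at its apparent dip toward its trend (east-north-up frame): v₁ = (-0.484, 0.176, -0.857), v₂ = (-0.557, -0.321, -0.766).
Cross product v₁ × v₂ gives the pole to the plane: n ∝ (-0.410, 0.106, 0.254).
True dip = arccos(n_z / |n|) = arccos(0.5133) = 59.1°.
The horizontal component of n points toward azimuth atan2(n_x, n_y) = 285°, the dip direction.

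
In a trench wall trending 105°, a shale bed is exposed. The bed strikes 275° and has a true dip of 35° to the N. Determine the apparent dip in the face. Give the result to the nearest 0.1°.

6.9°

The strike is 275° and the section trends 105°; the acute angle between them is β = 10°.
tan(apparent dip) = tan 35° · sin 10° = 0.1216
α = arctan(0.1216) = 6.93°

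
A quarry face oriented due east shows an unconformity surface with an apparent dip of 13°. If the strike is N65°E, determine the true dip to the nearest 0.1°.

The section is 25° from the strike.
tan δ = tan α / sin β = tan 13° / sin 25° = 0.2309 / 0.4226 = 0.5463
true dip = arctan 0.5463 = 28.65°

28.6°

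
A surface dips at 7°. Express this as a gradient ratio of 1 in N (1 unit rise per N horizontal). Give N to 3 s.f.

1 in 8.14

1 : N means tan θ = 1/N, so N = 1/tan 7° = 1/0.1228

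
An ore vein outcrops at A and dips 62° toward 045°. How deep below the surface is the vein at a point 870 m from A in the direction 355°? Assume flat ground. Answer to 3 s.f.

1050 m

The hole lies 50° from the dip direction, so the down-dip offset is 870 × cos 50° = 559.23 m.
Depth = down-dip offset × tan(dip) = 559.23 × tan 62° = 559.23 × 1.8807
Depth = 1051.75 m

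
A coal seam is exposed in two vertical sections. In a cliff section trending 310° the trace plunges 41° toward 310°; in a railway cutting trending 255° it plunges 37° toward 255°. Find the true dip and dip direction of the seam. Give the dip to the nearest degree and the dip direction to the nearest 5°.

true dip 43°, dip direction 290°

Represent each trace as a vector plunging at its apparent dip toward its trend (east-north-up frame): v₁ = (-0.578, 0.485, -0.656), v₂ = (-0.771, -0.207, -0.602).
The plane normal is n = v₁ × v₂ ∝ (-0.428, 0.158, 0.494).
tan δ = √(n_x²+n_y²)/n_z = 0.456/0.494, so δ = 42.7°.
Dip direction = atan2(-0.428, 0.158) = 290° (azimuth of n's horizontal projection).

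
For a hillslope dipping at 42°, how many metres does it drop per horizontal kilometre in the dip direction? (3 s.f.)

900 m

drop per km = 1000 × tan 42° = 1000 × 0.9004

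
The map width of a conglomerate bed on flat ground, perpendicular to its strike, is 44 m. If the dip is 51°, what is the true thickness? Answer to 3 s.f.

34.2 m

True thickness t = w · sin(dip) = 44 × sin 51°
t = 44 × 0.7771 = 34.194 m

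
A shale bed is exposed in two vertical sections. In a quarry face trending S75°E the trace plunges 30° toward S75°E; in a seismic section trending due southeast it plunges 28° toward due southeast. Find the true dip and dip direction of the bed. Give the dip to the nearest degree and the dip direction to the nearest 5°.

The two traces are lines in the plane: v₁ = (sin 105°·cos 30°, cos 105°·cos 30°, −sin 30°), v₂ = (sin 135°·cos 28°, cos 135°·cos 28°, −sin 28°).
Cross product v₁ × v₂ gives the pole to the plane: n ∝ (0.207, -0.081, 0.382).
True dip = arccos(n_z / |n|) = arccos(0.8647) = 30.1°.
Dip direction = azimuth of (n_x, n_y) = atan2(0.207, -0.081) = 111°.

true dip 30°, dip direction 110°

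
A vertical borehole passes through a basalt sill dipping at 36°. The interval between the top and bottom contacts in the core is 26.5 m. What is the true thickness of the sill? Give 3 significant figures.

21.4 m

True thickness t = h · cos(dip) = 26.5 × cos 36°
t = 26.5 × 0.8090 = 21.439 m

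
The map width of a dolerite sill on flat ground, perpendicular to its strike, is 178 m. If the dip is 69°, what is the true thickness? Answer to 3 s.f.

166 m

True thickness t = w · sin(dip) = 178 × sin 69°
t = 178 × 0.9336 = 166.177 m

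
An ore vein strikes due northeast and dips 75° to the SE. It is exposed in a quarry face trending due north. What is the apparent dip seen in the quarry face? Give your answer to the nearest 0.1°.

Angle between strike (due northeast) and section (due north): β = 45°.
tan α = tan 75° × sin 45° = 3.7321 × 0.7071 = 2.6390
apparent dip = arctan 2.6390 = 69.25°

69.2°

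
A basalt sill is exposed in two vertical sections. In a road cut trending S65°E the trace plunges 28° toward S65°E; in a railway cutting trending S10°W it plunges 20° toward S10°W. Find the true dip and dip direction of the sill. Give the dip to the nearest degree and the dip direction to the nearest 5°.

true dip 30°, dip direction 140°

The two traces are lines in the plane: v₁ = (sin 115°·cos 28°, cos 115°·cos 28°, −sin 28°), v₂ = (sin 190°·cos 20°, cos 190°·cos 20°, −sin 20°).
The plane normal is n = v₁ × v₂ ∝ (0.307, -0.350, 0.801).
Dip δ = arctan(|n_h|/n_z) = arctan(0.466/0.801) = 30.2°.
The horizontal component of n points toward azimuth atan2(n_x, n_y) = 139°, the dip direction.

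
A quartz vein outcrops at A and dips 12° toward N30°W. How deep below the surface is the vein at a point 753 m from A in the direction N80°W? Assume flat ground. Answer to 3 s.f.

103 m

The hole lies 50° from the dip direction, so the down-dip offset is 753 × cos 50° = 484.02 m.
Depth = down-dip offset × tan(dip) = 484.02 × tan 12° = 484.02 × 0.2126
Depth = 102.88 m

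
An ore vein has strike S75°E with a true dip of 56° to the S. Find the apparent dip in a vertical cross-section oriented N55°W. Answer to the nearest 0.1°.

The section lies 20° from the strike.
tan α = tan 56° × sin 20° = 1.4826 × 0.3420 = 0.5071
apparent dip = arctan 0.5071 = 26.89°

26.9°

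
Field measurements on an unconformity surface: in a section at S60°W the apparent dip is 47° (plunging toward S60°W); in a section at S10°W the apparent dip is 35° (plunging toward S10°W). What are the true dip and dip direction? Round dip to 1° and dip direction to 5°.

Represent each trace as a vector plunging at its apparent dip toward its trend (east-north-up frame): v₁ = (-0.591, -0.341, -0.731), v₂ = (-0.142, -0.807, -0.574).
The plane normal is n = v₁ × v₂ ∝ (-0.394, -0.235, 0.428).
Dip δ = arctan(|n_h|/n_z) = arctan(0.459/0.428) = 47.0°.
The horizontal component of n points toward azimuth atan2(n_x, n_y) = 239°, the dip direction.

true dip 47°, dip direction 240°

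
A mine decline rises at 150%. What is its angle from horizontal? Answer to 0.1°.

56.3°

tan θ = 150/100 = 1.5000
θ = arctan(1.5000) = 56.31°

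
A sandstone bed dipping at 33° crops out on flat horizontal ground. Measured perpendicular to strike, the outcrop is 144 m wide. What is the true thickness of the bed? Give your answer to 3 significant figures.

True thickness t = w · sin(dip) = 144 × sin 33°
t = 144 × 0.5446 = 78.428 m

78.4 m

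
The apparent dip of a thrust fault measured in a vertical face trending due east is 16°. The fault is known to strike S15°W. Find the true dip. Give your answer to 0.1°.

β = acute angle between strike S15°W and section due east = 75°.
tan(true dip) = tan 16° / sin 75° = 0.2969
true dip = arctan 0.2969 = 16.53°

16.5°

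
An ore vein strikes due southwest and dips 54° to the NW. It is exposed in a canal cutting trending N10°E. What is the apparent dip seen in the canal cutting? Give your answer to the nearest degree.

38°

The section lies 35° from the strike.
tan α = tan 54° × sin 35° = 1.3764 × 0.5736 = 0.7895
apparent dip = arctan 0.7895 = 38.29°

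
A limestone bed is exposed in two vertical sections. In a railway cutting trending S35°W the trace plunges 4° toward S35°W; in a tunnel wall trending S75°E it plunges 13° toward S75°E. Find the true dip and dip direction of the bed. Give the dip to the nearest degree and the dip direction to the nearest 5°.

Each apparent-dip line lies in the plane. As unit vectors (x east, y north, z up), v₁ plunges 4°→S35°W and v₂ plunges 13°→S75°E.
Cross product v₁ × v₂ gives the pole to the plane: n ∝ (0.166, -0.194, 0.913).
Dip δ = arctan(|n_h|/n_z) = arctan(0.256/0.913) = 15.6°.
Dip direction = azimuth of (n_x, n_y) = atan2(0.166, -0.194) = 139°.

true dip 16°, dip direction 140°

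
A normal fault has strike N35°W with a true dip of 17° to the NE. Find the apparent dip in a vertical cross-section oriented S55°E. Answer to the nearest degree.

The section lies 20° from the strike.
tan(apparent dip) = tan 17° · sin 20° = 0.1046
α = arctan(0.1046) = 5.97°

6°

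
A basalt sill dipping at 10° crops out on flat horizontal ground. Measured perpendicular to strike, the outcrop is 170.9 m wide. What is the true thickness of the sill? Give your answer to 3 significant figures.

True thickness t = w · sin(dip) = 170.9 × sin 10°
t = 170.9 × 0.1736 = 29.676 m

29.7 m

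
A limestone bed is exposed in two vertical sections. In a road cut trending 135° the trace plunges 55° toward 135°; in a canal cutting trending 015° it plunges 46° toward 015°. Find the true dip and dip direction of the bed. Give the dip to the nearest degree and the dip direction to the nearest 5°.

Each apparent-dip line lies in the plane. As unit vectors (x east, y north, z up), v₁ plunges 55°→135° and v₂ plunges 46°→015°.
The plane normal is n = v₁ × v₂ ∝ (0.841, 0.144, 0.345).
Dip δ = arctan(|n_h|/n_z) = arctan(0.854/0.345) = 68.0°.
Dip direction = azimuth of (n_x, n_y) = atan2(0.841, 0.144) = 80°.

true dip 68°, dip direction 080°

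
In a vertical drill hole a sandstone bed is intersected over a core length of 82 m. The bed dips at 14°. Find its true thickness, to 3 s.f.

79.6 m

True thickness t = h · cos(dip) = 82 × cos 14°
t = 82 × 0.9703 = 79.564 m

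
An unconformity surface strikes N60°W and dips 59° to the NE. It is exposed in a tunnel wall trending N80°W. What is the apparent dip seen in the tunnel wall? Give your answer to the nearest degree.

Angle between strike (N60°W) and section (N80°W): β = 20°.
tan(apparent dip) = tan 59° · sin 20° = 0.5692
α = arctan(0.5692) = 29.65°

30°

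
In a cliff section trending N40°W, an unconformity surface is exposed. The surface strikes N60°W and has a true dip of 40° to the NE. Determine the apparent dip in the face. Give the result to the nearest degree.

16°

Angle between strike (N60°W) and section (N40°W): β = 20°.
tan α = tan 40° × sin 20° = 0.8391 × 0.3420 = 0.2870
apparent dip = arctan 0.2870 = 16.01°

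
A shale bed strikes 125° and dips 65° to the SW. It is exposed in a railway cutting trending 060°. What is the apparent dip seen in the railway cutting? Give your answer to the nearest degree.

The strike is 125° and the section trends 060°; the acute angle between them is β = 65°.
tan α = tan 65° × sin 65° = 2.1445 × 0.9063 = 1.9436
α = arctan(1.9436) = 62.77°

63°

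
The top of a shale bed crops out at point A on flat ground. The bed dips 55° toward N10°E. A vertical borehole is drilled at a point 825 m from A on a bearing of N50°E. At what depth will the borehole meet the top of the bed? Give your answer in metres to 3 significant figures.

The hole lies 40° from the dip direction, so the down-dip offset is 825 × cos 40° = 631.99 m.
Depth = down-dip offset × tan(dip) = 631.99 × tan 55° = 631.99 × 1.4281
Depth = 902.57 m

903 m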